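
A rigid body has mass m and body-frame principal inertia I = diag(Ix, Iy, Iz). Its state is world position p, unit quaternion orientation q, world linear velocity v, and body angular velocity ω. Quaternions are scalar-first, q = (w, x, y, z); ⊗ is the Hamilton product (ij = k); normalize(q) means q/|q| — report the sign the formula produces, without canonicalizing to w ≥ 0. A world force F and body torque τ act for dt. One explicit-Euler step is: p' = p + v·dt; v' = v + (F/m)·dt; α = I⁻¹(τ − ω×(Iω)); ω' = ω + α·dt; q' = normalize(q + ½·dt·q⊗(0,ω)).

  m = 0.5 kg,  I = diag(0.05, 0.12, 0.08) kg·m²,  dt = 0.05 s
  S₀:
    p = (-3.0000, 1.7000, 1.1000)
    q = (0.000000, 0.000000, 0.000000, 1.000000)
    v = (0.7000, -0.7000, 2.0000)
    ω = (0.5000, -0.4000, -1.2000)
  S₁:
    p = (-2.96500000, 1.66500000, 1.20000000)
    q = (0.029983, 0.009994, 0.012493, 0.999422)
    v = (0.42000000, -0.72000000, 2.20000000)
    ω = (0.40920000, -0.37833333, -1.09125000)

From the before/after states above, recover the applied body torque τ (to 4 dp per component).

ω₁ − ω₀ = (-0.09080000, 0.02166667, 0.10875000)
ω₀×(Iω₀) = (-0.0192, 0.0180, -0.0140)
τ = I·(Δω/dt) + ω₀×(Iω₀) = (-0.1100, 0.0700, 0.1600)

τ = (-0.1100, 0.0700, 0.1600)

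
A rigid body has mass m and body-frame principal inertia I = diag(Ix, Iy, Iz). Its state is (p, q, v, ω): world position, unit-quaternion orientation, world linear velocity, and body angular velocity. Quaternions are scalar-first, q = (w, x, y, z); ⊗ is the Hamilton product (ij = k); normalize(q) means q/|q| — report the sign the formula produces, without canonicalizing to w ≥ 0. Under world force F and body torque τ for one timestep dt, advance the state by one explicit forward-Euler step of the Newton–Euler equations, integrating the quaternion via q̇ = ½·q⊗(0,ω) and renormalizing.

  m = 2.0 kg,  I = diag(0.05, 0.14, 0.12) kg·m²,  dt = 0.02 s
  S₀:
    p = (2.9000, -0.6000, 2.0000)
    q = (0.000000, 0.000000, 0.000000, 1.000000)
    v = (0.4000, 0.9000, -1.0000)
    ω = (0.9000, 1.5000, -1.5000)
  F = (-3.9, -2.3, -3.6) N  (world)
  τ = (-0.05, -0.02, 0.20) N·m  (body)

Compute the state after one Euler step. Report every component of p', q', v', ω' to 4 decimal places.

p' = (2.9080, -0.5820, 1.9800)
q' = (0.0150, -0.0150, 0.0090, 0.9997)
v' = (0.3610, 0.8770, -1.0360)
ω' = (0.8620, 1.4836, -1.4869)

ω×(Iω) gyroscopic = (0.0450, 0.0945, 0.1215)
(τ − ω×Iω)/I = (-1.9000, -0.8179, 0.6542)
new body rate ω' = (0.8620, 1.4836, -1.4869)
q⊗(0,ω) = (1.5000000, -1.5000000, 0.9000000, 0.0000000)
q + ½dt·q⊗(0,ω), renormalized = (0.0150, -0.0150, 0.0090, 0.9997)
p + v·dt = (2.9080, -0.5820, 1.9800)
v + (F/m)dt = (0.3610, 0.8770, -1.0360)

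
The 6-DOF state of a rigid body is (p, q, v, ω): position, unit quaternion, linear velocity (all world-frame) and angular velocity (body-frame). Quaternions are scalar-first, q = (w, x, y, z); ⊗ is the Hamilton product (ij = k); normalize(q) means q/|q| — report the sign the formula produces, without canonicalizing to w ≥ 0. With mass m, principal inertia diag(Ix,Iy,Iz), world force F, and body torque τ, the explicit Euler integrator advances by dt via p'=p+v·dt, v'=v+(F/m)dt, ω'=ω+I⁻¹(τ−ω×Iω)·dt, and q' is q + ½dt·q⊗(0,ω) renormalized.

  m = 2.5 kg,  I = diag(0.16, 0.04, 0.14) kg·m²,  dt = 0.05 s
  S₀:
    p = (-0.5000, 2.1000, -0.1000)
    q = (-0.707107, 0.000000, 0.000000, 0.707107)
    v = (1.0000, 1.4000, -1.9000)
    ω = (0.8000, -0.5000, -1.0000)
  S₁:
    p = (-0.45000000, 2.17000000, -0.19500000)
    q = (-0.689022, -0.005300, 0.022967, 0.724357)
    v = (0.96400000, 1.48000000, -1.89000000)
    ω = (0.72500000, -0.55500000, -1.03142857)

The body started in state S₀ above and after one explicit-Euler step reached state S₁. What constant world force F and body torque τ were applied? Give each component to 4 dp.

F = (-1.8000, 4.0000, 0.5000)
τ = (-0.1900, -0.0600, -0.0400)

velocity change Δv = (-0.03600000, 0.08000000, 0.01000000)
m·(v₁−v₀)/dt = (-1.8000, 4.0000, 0.5000)
rate change Δω = (-0.07500000, -0.05500000, -0.03142857)
ω₀×(Iω₀) = (0.0500, -0.0160, 0.0480)
τ = I·(Δω/dt) + ω₀×(Iω₀) = (-0.1900, -0.0600, -0.0400)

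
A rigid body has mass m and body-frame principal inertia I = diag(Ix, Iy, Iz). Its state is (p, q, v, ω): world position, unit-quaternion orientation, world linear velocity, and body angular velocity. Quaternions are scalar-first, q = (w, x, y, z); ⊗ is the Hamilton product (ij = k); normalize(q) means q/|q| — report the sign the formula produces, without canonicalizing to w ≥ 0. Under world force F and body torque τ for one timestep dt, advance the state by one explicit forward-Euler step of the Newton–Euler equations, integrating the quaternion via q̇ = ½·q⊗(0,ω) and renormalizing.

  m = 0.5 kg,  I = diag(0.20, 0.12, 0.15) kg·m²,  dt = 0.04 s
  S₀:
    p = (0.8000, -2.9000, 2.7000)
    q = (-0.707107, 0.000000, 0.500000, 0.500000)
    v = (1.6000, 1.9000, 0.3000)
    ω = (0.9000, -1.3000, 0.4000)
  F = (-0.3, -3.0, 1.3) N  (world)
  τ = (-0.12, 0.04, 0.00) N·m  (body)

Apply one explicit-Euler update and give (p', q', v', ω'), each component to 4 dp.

ω×(Iω) gyroscopic = (-0.0156, 0.0180, 0.0936)
(τ − ω×Iω)/I = (-0.5220, 0.1833, -0.6240)
ω + α·dt = (0.8791, -1.2927, 0.3750)
Hamilton product q⊗(0,ω) = (0.4500000, 0.2136037, 1.3692391, -0.7328428)
q' = normalize(q + ½dt·q⊗(0,ω)) = (-0.6977, 0.0043, 0.5271, 0.4851)
linear accel F/m = (-0.6000, -6.0000, 2.6000)
p' = p + v·dt = (0.8640, -2.8240, 2.7120)
v' = v + a·dt = (1.5760, 1.6600, 0.4040)

p' = (0.8640, -2.8240, 2.7120)
q' = (-0.6977, 0.0043, 0.5271, 0.4851)
v' = (1.5760, 1.6600, 0.4040)
ω' = (0.8791, -1.2927, 0.3750)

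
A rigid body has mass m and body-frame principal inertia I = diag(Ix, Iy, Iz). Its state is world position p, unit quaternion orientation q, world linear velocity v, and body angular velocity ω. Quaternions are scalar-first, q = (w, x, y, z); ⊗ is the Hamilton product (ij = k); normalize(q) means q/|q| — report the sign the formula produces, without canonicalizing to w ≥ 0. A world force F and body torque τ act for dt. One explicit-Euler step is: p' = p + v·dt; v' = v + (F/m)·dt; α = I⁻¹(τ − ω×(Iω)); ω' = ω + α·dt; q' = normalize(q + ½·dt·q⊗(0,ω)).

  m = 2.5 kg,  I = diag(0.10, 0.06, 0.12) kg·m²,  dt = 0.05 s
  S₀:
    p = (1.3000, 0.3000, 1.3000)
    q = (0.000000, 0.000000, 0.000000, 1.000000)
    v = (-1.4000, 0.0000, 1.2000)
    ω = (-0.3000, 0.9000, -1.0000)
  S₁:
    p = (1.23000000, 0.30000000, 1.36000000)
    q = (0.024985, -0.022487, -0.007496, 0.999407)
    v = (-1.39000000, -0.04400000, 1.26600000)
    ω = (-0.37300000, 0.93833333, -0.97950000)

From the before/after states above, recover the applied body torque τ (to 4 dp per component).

τ = (-0.2000, 0.0400, 0.0600)

rate change Δω = (-0.07300000, 0.03833333, 0.02050000)
ω₀×(Iω₀) = (-0.0540, -0.0060, 0.0108)
τ = I·(Δω/dt) + ω₀×(Iω₀) = (-0.2000, 0.0400, 0.0600)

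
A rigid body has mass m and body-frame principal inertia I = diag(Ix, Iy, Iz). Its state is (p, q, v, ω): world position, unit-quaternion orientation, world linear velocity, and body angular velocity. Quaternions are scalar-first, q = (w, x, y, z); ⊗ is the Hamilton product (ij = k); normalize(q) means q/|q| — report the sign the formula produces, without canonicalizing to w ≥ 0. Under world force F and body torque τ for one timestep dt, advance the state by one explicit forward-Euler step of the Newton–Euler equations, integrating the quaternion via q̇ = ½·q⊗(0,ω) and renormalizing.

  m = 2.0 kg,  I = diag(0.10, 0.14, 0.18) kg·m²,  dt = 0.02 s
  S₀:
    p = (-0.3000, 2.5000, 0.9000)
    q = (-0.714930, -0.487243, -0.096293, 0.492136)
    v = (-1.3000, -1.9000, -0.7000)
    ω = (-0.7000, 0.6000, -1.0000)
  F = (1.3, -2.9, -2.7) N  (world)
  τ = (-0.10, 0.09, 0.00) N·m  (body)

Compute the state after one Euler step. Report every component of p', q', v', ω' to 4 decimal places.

p' = (-0.3260, 2.4620, 0.8860)
q' = (-0.7128, -0.4842, -0.1089, 0.4956)
v' = (-1.2870, -1.9290, -0.7270)
ω' = (-0.7152, 0.6209, -0.9981)

linear accel F/m = (0.6500, -1.4500, -1.3500)
new position p' = (-0.3260, 2.4620, 0.8860)
v' = v + a·dt = (-1.2870, -1.9290, -0.7270)
(τ − ω×Iω)/I = (-0.7600, 1.0429, 0.0933)
new body rate ω' = (-0.7152, 0.6209, -0.9981)
2q̇ = q⊗(0,ω) = (0.2088417, 0.3014624, -1.2606962, 0.3551791)
updated quaternion q' = (-0.7128, -0.4842, -0.1089, 0.4956)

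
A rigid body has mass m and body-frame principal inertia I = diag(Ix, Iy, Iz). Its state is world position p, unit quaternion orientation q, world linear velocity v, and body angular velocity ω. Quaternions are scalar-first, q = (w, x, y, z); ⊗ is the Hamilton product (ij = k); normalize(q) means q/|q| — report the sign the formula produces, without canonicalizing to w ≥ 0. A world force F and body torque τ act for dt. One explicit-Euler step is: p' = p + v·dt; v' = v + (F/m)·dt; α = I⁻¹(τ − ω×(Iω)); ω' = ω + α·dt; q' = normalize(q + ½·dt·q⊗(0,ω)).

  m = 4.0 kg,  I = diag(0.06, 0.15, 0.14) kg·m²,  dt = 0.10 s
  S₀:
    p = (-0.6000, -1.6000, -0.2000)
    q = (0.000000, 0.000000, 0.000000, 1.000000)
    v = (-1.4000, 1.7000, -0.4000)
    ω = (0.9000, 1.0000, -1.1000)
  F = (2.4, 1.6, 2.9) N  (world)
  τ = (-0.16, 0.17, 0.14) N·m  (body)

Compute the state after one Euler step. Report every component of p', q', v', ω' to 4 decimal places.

angular accel α = (-2.8500, 0.6053, 0.4214)
ω' = ω + α·dt = (0.6150, 1.0605, -1.0579)
q⊗(0,ω) = (1.1000000, -1.0000000, 0.9000000, 0.0000000)
q + ½dt·q⊗(0,ω), renormalized = (0.0548, -0.0498, 0.0448, 0.9962)
a = (0.6000, 0.4000, 0.7250)
p' = p + v·dt = (-0.7400, -1.4300, -0.2400)
v + (F/m)dt = (-1.3400, 1.7400, -0.3275)

p' = (-0.7400, -1.4300, -0.2400)
q' = (0.0548, -0.0498, 0.0448, 0.9962)
v' = (-1.3400, 1.7400, -0.3275)
ω' = (0.6150, 1.0605, -1.0579)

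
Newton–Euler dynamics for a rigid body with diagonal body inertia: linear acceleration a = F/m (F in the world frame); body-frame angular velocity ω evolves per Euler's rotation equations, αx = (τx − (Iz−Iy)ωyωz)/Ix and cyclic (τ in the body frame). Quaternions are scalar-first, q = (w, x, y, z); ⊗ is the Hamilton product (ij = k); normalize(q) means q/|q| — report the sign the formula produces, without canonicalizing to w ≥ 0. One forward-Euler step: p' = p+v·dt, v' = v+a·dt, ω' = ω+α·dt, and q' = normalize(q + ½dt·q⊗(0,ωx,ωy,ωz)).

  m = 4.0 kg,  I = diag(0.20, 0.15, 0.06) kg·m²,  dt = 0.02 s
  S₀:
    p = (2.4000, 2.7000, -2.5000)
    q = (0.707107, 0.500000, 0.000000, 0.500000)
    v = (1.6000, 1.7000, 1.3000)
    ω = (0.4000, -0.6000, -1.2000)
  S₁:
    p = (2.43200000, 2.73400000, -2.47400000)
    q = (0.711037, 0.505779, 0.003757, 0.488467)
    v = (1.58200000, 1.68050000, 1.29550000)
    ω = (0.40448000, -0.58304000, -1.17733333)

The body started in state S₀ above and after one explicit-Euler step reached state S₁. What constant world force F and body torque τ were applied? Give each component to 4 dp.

F = (-3.6000, -3.9000, -0.9000)
τ = (-0.0200, 0.0600, 0.0800)

Δv = v₁−v₀ = (-0.01800000, -0.01950000, -0.00450000)
m·(v₁−v₀)/dt = (-3.6000, -3.9000, -0.9000)
ω₁ − ω₀ = (0.00448000, 0.01696000, 0.02266667)
precession coupling = (-0.0648, -0.0672, 0.0120)
applied torque τ = (-0.0200, 0.0600, 0.0800)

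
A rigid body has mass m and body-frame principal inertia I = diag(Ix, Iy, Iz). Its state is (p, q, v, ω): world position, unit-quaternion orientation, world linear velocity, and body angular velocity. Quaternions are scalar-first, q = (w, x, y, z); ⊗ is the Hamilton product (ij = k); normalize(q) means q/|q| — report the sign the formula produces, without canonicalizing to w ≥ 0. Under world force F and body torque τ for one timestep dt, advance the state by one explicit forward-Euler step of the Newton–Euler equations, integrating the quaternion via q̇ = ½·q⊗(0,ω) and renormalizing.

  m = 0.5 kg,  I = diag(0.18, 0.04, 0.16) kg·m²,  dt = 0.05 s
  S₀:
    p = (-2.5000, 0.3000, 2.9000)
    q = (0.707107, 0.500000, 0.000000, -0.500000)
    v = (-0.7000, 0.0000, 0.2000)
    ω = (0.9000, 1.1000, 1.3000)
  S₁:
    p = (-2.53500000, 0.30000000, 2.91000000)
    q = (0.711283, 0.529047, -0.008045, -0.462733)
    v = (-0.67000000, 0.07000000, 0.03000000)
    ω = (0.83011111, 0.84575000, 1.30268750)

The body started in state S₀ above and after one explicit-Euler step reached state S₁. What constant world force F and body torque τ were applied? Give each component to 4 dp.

F = (0.3000, 0.7000, -1.7000)
τ = (-0.0800, -0.1800, -0.1300)

Δv = v₁−v₀ = (0.03000000, 0.07000000, -0.17000000)
m·(v₁−v₀)/dt = (0.3000, 0.7000, -1.7000)
Δω = ω₁−ω₀ = (-0.06988889, -0.25425000, 0.00268750)
I·α + gyro = (-0.0800, -0.1800, -0.1300)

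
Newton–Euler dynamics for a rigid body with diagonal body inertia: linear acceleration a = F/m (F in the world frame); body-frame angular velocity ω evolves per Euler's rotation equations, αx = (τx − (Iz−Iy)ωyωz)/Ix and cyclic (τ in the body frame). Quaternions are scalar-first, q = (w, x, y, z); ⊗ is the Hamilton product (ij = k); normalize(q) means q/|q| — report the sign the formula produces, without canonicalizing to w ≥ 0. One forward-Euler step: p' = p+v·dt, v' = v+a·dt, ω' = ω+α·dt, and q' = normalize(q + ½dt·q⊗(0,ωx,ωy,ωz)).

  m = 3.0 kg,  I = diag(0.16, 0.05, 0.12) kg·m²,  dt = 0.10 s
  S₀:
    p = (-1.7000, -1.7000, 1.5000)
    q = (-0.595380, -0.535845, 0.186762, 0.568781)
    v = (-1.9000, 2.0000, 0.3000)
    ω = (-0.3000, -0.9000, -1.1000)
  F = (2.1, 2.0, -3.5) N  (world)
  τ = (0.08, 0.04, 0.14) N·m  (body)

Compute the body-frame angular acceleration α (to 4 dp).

precession coupling ω×(Iω) = (0.0693, 0.0132, -0.0297)
α = I⁻¹(τ − ω×Iω) = (0.0669, 0.5360, 1.4142)

α = (0.0669, 0.5360, 1.4142)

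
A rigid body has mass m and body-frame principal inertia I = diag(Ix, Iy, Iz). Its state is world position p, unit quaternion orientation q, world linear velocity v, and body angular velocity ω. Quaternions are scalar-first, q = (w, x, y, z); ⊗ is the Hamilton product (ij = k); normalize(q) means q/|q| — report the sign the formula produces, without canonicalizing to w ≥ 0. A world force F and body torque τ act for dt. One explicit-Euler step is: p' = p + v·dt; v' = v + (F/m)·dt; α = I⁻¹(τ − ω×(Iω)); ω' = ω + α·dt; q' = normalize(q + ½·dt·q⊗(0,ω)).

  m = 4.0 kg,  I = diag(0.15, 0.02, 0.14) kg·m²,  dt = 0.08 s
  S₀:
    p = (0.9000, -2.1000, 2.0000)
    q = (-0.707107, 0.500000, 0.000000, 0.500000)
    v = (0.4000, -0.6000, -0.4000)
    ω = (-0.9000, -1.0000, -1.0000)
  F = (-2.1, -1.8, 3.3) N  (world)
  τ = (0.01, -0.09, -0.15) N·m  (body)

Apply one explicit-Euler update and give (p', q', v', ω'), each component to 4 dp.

p' = (0.9320, -2.1480, 1.9680)
q' = (-0.6676, 0.5442, 0.0302, 0.5071)
v' = (0.3580, -0.6360, -0.3340)
ω' = (-0.9587, -1.3960, -1.0189)

a = (-0.5250, -0.4500, 0.8250)
p + v·dt = (0.9320, -2.1480, 1.9680)
v' = v + a·dt = (0.3580, -0.6360, -0.3340)
α = I⁻¹(τ − ω×Iω) = (-0.7333, -4.9500, -0.2357)
new body rate ω' = (-0.9587, -1.3960, -1.0189)
q⊗(0,ω) = (0.9500000, 1.1363963, 0.7571070, 0.2071070)
q' = normalize(q + ½dt·q⊗(0,ω)) = (-0.6676, 0.5442, 0.0302, 0.5071)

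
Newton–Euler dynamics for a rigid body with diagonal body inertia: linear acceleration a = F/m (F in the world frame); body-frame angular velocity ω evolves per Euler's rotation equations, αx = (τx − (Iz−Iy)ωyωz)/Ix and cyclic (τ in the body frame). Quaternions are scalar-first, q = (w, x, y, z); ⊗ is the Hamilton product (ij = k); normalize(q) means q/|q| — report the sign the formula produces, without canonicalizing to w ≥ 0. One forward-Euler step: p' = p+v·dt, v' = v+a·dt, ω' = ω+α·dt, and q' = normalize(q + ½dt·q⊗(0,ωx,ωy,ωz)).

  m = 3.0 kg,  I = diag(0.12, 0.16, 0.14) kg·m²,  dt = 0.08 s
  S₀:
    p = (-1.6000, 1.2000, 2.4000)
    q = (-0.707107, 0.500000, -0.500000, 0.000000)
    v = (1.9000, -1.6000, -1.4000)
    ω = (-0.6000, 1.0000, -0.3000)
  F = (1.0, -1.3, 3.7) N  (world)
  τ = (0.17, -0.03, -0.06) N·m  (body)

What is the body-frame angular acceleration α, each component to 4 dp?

precession coupling ω×(Iω) = (0.0060, -0.0036, -0.0240)
(τ − ω×Iω)/I = (1.3667, -0.1650, -0.2571)

α = (1.3667, -0.1650, -0.2571)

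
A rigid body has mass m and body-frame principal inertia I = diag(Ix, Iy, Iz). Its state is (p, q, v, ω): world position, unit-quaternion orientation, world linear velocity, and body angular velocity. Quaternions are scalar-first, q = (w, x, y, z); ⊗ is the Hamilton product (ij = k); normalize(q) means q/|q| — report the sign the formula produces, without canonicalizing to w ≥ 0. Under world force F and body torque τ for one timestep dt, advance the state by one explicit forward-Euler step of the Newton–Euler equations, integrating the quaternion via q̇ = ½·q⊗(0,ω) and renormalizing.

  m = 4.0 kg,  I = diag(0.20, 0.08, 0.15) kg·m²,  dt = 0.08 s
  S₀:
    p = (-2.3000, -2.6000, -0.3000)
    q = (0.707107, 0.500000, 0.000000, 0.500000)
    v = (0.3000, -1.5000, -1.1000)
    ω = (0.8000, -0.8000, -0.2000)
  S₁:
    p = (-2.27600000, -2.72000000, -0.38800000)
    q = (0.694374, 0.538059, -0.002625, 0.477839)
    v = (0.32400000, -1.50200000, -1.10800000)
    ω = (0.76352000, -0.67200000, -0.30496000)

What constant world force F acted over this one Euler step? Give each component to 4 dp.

F = (1.2000, -0.1000, -0.4000)

velocity change Δv = (0.02400000, -0.00200000, -0.00800000)
m·(v₁−v₀)/dt = (1.2000, -0.1000, -0.4000)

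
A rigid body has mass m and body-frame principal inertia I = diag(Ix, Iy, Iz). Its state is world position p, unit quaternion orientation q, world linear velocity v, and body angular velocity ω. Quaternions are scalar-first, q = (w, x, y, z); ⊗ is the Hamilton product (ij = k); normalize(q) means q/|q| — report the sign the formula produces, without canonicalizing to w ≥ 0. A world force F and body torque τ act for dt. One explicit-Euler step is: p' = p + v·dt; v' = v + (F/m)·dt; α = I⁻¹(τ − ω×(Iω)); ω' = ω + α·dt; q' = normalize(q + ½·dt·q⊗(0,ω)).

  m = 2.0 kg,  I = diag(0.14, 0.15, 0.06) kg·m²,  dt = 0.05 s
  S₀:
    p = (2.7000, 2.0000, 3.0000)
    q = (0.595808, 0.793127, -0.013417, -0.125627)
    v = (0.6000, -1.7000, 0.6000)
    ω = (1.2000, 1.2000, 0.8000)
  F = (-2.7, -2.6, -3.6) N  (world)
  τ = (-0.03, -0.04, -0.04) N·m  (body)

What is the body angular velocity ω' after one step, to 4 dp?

gyro term ω×Iω = (-0.0864, 0.0768, 0.0144)
(τ − ω×Iω)/I = (0.4029, -0.7787, -0.9067)
ω' = ω + α·dt = (1.2201, 1.1611, 0.7547)

ω' = (1.2201, 1.1611, 0.7547)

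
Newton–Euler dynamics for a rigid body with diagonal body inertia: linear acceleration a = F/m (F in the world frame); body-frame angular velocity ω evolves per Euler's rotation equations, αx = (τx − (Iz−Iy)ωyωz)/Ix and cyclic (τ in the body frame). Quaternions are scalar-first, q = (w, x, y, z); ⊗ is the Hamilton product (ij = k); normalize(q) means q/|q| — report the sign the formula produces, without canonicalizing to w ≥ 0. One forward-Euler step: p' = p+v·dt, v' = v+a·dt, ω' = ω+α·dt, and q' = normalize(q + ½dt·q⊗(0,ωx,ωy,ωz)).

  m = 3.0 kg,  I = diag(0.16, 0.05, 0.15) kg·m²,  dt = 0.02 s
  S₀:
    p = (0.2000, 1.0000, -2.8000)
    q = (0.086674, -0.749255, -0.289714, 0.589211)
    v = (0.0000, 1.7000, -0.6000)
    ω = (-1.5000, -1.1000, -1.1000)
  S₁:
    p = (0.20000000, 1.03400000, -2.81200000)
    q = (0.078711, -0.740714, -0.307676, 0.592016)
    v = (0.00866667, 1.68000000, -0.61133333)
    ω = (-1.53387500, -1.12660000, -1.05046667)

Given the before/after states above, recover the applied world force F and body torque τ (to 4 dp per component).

F = (1.3000, -3.0000, -1.7000)
τ = (-0.1500, -0.0500, 0.1900)

ω₁ − ω₀ = (-0.03387500, -0.02660000, 0.04953333)
precession coupling = (0.1210, 0.0165, -0.1815)
τ = I·(Δω/dt) + ω₀×(Iω₀) = (-0.1500, -0.0500, 0.1900)
v₁ − v₀ = (0.00866667, -0.02000000, -0.01133333)
F = m·Δv/dt = (1.3000, -3.0000, -1.7000)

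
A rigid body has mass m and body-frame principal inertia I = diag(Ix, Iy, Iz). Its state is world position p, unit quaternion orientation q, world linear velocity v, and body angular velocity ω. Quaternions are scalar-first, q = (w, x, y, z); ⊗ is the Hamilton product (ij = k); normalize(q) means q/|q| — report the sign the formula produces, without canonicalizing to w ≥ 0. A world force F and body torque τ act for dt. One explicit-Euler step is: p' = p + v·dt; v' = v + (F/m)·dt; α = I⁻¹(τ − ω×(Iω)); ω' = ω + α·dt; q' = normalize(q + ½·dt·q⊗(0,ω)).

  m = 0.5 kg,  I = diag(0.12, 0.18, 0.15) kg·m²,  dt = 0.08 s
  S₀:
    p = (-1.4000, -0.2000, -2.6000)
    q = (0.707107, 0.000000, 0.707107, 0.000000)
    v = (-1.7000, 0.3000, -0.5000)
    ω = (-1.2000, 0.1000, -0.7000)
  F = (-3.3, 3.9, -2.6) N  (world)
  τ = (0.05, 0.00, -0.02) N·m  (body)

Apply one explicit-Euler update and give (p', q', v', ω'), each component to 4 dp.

linear accel F/m = (-6.6000, 7.8000, -5.2000)
new position p' = (-1.5360, -0.1760, -2.6400)
new velocity v' = (-2.2280, 0.9240, -0.9160)
gyro term ω×Iω = (0.0021, -0.0252, -0.0072)
angular accel α = (0.3992, 0.1400, -0.0853)
ω + α·dt = (-1.1681, 0.1112, -0.7068)
2q̇ = q⊗(0,ω) = (-0.0707107, -1.3435033, 0.0707107, 0.3535535)
q + ½dt·q⊗(0,ω), renormalized = (0.7032, -0.0537, 0.7088, 0.0141)

p' = (-1.5360, -0.1760, -2.6400)
q' = (0.7032, -0.0537, 0.7088, 0.0141)
v' = (-2.2280, 0.9240, -0.9160)
ω' = (-1.1681, 0.1112, -0.7068)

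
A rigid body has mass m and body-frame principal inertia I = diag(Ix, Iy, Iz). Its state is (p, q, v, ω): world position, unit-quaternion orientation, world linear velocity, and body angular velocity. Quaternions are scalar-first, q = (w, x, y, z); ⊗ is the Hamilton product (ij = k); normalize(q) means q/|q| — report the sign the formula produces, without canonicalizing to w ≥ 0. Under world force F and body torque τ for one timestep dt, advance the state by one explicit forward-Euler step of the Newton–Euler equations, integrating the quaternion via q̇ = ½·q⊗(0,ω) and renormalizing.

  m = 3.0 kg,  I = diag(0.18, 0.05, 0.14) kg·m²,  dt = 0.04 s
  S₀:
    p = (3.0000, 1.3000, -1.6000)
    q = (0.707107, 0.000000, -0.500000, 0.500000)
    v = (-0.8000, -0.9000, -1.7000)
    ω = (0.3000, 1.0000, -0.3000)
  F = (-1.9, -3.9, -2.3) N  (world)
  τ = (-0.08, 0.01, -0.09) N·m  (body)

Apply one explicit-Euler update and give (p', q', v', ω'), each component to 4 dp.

a = F/m = (-0.6333, -1.3000, -0.7667)
p' = p + v·dt = (2.9680, 1.2640, -1.6680)
v + (F/m)dt = (-0.8253, -0.9520, -1.7307)
angular accel α = (-0.2944, 0.2720, -0.3643)
new body rate ω' = (0.2882, 1.0109, -0.3146)
Hamilton product q⊗(0,ω) = (0.6500000, -0.1378679, 0.8571070, -0.0621321)
updated quaternion q' = (0.7199, -0.0028, -0.4827, 0.4986)

p' = (2.9680, 1.2640, -1.6680)
q' = (0.7199, -0.0028, -0.4827, 0.4986)
v' = (-0.8253, -0.9520, -1.7307)
ω' = (0.2882, 1.0109, -0.3146)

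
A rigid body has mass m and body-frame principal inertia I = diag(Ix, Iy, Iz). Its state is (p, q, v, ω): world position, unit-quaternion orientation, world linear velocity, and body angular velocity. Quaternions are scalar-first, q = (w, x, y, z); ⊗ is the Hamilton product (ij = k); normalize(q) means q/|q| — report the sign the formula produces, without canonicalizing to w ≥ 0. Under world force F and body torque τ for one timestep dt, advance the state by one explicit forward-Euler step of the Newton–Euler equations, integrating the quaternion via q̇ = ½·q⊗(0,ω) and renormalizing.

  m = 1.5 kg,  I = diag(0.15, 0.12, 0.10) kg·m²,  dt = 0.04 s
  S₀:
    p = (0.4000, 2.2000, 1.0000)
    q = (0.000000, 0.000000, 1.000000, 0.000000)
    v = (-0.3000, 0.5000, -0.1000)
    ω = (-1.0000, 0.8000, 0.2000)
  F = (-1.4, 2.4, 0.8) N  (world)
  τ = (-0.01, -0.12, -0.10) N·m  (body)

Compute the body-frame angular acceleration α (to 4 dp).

α = (-0.0453, -0.9167, -1.2400)

ω×(Iω) gyroscopic = (-0.0032, -0.0100, 0.0240)
α = I⁻¹(τ − ω×Iω) = (-0.0453, -0.9167, -1.2400)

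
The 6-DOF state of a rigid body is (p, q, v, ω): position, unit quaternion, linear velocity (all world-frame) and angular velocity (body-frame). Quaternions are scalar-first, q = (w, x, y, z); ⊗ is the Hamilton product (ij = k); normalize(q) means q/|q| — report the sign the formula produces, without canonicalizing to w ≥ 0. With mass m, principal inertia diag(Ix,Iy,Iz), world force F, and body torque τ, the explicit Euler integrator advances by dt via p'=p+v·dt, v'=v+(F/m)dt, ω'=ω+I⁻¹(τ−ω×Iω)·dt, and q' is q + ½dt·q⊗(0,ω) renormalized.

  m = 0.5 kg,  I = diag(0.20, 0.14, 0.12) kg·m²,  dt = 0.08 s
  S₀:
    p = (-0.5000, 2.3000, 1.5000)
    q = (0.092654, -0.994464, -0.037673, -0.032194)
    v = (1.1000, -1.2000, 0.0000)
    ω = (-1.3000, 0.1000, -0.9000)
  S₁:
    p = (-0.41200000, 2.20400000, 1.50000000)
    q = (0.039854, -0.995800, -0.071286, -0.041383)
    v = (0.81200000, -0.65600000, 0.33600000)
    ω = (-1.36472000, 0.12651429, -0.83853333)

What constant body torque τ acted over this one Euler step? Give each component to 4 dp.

ω₁ − ω₀ = (-0.06472000, 0.02651429, 0.06146667)
I·α + gyro = (-0.1600, 0.1400, 0.1000)

τ = (-0.1600, 0.1400, 0.1000)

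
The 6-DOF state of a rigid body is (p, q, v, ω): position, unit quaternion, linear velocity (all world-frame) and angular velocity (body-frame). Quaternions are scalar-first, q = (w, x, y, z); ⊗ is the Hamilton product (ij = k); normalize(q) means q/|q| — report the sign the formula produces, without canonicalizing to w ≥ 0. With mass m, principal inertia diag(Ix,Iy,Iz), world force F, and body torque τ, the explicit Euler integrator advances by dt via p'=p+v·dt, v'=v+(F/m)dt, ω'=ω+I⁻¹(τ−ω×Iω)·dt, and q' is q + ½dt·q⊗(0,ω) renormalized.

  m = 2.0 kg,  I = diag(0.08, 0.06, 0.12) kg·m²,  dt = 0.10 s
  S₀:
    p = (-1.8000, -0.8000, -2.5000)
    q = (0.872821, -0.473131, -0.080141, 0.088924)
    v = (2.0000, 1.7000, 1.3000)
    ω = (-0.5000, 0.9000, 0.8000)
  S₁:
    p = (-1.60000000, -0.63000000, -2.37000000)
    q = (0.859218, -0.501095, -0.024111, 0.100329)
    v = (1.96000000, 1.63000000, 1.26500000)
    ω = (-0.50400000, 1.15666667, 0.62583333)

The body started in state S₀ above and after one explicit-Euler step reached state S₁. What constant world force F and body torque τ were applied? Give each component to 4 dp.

ω₁ − ω₀ = (-0.00400000, 0.25666667, -0.17416667)
τ = I·(Δω/dt) + ω₀×(Iω₀) = (0.0400, 0.1700, -0.2000)
velocity change Δv = (-0.04000000, -0.07000000, -0.03500000)
m·(v₁−v₀)/dt = (-0.8000, -1.4000, -0.7000)

F = (-0.8000, -1.4000, -0.7000)
τ = (0.0400, 0.1700, -0.2000)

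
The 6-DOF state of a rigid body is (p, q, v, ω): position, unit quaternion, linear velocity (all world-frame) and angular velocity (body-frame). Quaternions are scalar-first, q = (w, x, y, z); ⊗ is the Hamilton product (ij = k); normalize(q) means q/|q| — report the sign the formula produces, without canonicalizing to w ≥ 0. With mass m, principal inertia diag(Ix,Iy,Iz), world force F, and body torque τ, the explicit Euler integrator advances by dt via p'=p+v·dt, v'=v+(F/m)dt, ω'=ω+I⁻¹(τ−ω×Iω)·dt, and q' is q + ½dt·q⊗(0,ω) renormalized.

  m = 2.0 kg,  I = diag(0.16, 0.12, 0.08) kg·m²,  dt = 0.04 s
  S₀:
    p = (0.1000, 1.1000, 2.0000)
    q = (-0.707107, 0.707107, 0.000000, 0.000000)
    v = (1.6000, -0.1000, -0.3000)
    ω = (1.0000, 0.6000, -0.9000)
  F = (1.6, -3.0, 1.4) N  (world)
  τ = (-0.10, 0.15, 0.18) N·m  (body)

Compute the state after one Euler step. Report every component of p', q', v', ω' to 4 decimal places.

p' = (0.1640, 1.0960, 1.9880)
q' = (-0.7209, 0.6927, 0.0042, 0.0212)
v' = (1.6320, -0.1600, -0.2720)
ω' = (0.9696, 0.6740, -0.7980)

gyro term ω×Iω = (0.0216, -0.0720, -0.0240)
angular accel α = (-0.7600, 1.8500, 2.5500)
ω' = ω + α·dt = (0.9696, 0.6740, -0.7980)
q⊗(0,ω) = (-0.7071070, -0.7071070, 0.2121321, 1.0606605)
q + ½dt·q⊗(0,ω), renormalized = (-0.7209, 0.6927, 0.0042, 0.0212)
p + v·dt = (0.1640, 1.0960, 1.9880)
v + (F/m)dt = (1.6320, -0.1600, -0.2720)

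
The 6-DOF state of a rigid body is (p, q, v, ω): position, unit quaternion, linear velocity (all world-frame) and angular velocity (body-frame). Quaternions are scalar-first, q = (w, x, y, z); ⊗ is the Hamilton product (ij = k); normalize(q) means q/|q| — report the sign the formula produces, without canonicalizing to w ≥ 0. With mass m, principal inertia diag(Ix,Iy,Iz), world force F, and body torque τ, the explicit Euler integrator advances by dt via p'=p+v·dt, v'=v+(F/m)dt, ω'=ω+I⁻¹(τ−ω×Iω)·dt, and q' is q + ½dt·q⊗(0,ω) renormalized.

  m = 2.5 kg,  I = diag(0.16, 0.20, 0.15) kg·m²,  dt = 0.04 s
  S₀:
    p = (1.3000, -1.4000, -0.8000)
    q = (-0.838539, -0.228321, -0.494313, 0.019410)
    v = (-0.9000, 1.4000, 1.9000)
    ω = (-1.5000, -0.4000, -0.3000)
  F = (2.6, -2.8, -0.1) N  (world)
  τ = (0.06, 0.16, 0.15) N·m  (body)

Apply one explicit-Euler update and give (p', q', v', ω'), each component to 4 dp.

p' = (1.2640, -1.3440, -0.7240)
q' = (-0.8488, -0.1999, -0.4893, 0.0114)
v' = (-0.8584, 1.3552, 1.8984)
ω' = (-1.4835, -0.3689, -0.2664)

a = (1.0400, -1.1200, -0.0400)
new position p' = (1.2640, -1.3440, -0.7240)
v + (F/m)dt = (-0.8584, 1.3552, 1.8984)
α = I⁻¹(τ − ω×Iω) = (0.4125, 0.7775, 0.8400)
ω' = ω + α·dt = (-1.4835, -0.3689, -0.2664)
q⊗(0,ω) = (-0.5343837, 1.4138664, 0.2378043, -0.3985794)
q + ½dt·q⊗(0,ω), renormalized = (-0.8488, -0.1999, -0.4893, 0.0114)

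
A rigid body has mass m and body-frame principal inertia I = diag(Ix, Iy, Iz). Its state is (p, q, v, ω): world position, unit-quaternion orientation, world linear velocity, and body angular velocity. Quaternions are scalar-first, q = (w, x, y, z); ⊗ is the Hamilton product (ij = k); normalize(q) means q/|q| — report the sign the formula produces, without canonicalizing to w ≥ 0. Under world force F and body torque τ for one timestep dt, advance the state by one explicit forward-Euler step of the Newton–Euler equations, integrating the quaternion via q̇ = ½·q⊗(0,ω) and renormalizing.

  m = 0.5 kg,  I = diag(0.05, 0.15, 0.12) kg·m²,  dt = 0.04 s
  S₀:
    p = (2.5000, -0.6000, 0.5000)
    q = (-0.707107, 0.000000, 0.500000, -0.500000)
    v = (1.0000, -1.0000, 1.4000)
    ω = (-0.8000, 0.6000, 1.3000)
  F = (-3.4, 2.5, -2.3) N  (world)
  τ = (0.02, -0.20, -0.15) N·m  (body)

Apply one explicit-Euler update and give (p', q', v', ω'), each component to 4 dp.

p' = (2.5400, -0.6400, 0.5560)
q' = (-0.6997, 0.0303, 0.4992, -0.5101)
v' = (0.7280, -0.8000, 1.2160)
ω' = (-0.7653, 0.5273, 1.2660)

linear accel F/m = (-6.8000, 5.0000, -4.6000)
p + v·dt = (2.5400, -0.6400, 0.5560)
new velocity v' = (0.7280, -0.8000, 1.2160)
angular accel α = (0.8680, -1.8187, -0.8500)
ω' = ω + α·dt = (-0.7653, 0.5273, 1.2660)
q⊗(0,ω) = (0.3500000, 1.5156856, -0.0242642, -0.5192391)
q + ½dt·q⊗(0,ω), renormalized = (-0.6997, 0.0303, 0.4992, -0.5101)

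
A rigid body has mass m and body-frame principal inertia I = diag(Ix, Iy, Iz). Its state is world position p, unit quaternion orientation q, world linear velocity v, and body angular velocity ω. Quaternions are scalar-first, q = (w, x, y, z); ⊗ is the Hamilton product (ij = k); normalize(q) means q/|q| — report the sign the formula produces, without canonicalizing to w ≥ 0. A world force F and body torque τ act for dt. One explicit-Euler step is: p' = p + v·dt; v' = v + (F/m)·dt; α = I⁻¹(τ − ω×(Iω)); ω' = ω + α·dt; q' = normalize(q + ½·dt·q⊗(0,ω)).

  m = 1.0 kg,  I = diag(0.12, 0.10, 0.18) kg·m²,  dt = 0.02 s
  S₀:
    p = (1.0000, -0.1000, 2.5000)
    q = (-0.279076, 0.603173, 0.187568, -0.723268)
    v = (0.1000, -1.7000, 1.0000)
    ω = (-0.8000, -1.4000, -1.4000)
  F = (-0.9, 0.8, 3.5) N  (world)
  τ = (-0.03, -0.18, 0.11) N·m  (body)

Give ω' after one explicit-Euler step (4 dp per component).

ω' = (-0.8311, -1.4226, -1.3853)

gyro term ω×Iω = (0.1568, -0.0672, -0.0224)
α = I⁻¹(τ − ω×Iω) = (-1.5567, -1.1280, 0.7356)
new body rate ω' = (-0.8311, -1.4226, -1.3853)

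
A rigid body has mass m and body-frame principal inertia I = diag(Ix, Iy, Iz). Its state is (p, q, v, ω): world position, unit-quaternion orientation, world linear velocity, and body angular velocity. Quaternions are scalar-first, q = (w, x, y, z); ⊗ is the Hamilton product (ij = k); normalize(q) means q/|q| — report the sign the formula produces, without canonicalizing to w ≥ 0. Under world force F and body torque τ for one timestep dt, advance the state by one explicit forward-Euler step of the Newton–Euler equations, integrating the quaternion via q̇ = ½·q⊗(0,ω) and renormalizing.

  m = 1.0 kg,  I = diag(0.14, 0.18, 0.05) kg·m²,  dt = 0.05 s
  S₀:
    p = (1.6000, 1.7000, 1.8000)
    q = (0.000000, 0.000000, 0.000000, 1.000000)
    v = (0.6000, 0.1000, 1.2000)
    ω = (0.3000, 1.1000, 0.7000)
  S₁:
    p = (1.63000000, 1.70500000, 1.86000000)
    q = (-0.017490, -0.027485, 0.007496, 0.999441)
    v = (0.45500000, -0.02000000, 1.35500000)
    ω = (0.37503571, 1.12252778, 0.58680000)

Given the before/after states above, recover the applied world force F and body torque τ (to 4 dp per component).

velocity change Δv = (-0.14500000, -0.12000000, 0.15500000)
applied force F = (-2.9000, -2.4000, 3.1000)
rate change Δω = (0.07503571, 0.02252778, -0.11320000)
applied torque τ = (0.1100, 0.1000, -0.1000)

F = (-2.9000, -2.4000, 3.1000)
τ = (0.1100, 0.1000, -0.1000)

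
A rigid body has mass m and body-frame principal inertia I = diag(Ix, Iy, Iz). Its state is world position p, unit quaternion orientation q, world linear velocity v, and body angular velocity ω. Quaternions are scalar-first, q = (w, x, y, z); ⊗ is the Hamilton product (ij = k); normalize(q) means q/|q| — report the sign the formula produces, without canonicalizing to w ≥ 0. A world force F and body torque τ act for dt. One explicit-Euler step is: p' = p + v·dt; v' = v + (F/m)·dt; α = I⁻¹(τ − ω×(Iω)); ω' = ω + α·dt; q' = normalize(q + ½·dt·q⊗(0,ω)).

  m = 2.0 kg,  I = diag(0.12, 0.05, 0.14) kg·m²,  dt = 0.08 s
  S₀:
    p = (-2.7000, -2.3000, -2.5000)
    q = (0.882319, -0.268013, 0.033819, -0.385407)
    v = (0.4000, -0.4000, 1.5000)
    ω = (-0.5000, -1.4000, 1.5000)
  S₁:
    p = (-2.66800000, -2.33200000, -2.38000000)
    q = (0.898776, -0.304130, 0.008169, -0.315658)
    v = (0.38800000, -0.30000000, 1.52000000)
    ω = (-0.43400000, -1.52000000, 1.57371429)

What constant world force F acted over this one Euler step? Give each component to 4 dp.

F = (-0.3000, 2.5000, 0.5000)

v₁ − v₀ = (-0.01200000, 0.10000000, 0.02000000)
m·(v₁−v₀)/dt = (-0.3000, 2.5000, 0.5000)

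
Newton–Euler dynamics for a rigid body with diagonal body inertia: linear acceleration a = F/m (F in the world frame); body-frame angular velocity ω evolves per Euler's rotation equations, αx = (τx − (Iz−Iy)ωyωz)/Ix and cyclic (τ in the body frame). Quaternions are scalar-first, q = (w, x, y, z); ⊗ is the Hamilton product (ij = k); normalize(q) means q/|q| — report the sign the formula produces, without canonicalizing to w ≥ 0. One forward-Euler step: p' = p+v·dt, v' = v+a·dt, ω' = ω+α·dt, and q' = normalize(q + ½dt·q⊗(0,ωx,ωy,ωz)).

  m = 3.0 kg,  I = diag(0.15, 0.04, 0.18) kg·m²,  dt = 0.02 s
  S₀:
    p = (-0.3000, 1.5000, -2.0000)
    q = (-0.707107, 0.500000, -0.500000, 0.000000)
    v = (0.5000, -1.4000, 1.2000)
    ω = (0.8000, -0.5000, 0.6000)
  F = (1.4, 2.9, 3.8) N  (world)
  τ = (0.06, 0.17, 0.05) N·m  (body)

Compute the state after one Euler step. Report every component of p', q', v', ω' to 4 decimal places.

a = F/m = (0.4667, 0.9667, 1.2667)
new position p' = (-0.2900, 1.4720, -1.9760)
new velocity v' = (0.5093, -1.3807, 1.2253)
(τ − ω×Iω)/I = (0.6800, 4.6100, 0.0333)
ω' = ω + α·dt = (0.8136, -0.4078, 0.6007)
Hamilton product q⊗(0,ω) = (-0.6500000, -0.8656856, 0.0535535, -0.2742642)
updated quaternion q' = (-0.7136, 0.4913, -0.4994, -0.0027)

p' = (-0.2900, 1.4720, -1.9760)
q' = (-0.7136, 0.4913, -0.4994, -0.0027)
v' = (0.5093, -1.3807, 1.2253)
ω' = (0.8136, -0.4078, 0.6007)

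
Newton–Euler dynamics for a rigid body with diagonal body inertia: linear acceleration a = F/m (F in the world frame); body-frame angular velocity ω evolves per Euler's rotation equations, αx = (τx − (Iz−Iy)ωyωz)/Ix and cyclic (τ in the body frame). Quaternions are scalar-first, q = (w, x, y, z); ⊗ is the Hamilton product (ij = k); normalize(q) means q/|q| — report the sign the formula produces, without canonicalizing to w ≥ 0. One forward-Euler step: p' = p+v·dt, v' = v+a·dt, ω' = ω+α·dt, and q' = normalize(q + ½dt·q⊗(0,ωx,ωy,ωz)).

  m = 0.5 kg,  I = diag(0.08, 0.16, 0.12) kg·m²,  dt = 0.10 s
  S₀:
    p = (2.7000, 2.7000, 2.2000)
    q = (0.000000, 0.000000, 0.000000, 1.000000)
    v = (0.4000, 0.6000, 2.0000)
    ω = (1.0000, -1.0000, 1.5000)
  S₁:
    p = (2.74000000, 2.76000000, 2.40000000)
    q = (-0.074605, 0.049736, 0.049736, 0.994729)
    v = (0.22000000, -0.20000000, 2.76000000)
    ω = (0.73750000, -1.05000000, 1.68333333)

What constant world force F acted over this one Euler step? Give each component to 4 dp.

Δv = v₁−v₀ = (-0.18000000, -0.80000000, 0.76000000)
applied force F = (-0.9000, -4.0000, 3.8000)

F = (-0.9000, -4.0000, 3.8000)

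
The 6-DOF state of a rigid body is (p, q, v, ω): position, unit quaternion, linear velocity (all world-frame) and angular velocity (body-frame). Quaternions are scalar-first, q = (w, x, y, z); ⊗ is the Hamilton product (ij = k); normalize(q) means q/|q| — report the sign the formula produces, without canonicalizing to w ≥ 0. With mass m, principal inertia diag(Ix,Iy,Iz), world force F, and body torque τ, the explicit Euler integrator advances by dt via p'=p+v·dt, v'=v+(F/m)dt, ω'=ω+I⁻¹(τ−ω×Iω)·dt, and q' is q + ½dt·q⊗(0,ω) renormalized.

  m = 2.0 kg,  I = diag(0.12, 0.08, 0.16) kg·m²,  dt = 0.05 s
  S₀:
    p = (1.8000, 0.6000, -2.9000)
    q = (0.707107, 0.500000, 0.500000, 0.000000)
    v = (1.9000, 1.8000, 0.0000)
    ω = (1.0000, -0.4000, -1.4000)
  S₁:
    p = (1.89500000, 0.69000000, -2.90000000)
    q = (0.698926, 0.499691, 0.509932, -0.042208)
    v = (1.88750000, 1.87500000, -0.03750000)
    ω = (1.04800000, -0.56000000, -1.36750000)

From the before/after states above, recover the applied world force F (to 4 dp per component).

velocity change Δv = (-0.01250000, 0.07500000, -0.03750000)
applied force F = (-0.5000, 3.0000, -1.5000)

F = (-0.5000, 3.0000, -1.5000)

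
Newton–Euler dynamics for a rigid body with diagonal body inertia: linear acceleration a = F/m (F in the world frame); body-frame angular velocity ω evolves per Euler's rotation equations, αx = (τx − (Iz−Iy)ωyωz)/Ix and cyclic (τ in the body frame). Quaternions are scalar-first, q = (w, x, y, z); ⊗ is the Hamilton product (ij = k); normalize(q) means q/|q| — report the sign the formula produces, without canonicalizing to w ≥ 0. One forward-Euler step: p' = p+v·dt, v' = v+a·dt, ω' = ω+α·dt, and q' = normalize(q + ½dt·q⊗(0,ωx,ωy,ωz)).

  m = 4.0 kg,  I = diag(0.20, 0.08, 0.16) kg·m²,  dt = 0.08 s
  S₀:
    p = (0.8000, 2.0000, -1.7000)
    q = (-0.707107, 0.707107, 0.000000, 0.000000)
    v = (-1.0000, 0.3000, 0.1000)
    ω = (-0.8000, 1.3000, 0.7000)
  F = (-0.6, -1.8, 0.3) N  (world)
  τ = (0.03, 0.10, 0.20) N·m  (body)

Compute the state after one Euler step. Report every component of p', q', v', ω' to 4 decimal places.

p' = (0.7200, 2.0240, -1.6920)
q' = (-0.6829, 0.7281, -0.0564, 0.0169)
v' = (-1.0120, 0.2640, 0.1060)
ω' = (-0.8171, 1.4224, 0.7376)

linear accel F/m = (-0.1500, -0.4500, 0.0750)
p + v·dt = (0.7200, 2.0240, -1.6920)
new velocity v' = (-1.0120, 0.2640, 0.1060)
precession coupling ω×(Iω) = (0.0728, -0.0224, 0.1248)
(τ − ω×Iω)/I = (-0.2140, 1.5300, 0.4700)
ω + α·dt = (-0.8171, 1.4224, 0.7376)
Hamilton product q⊗(0,ω) = (0.5656856, 0.5656856, -1.4142140, 0.4242642)
updated quaternion q' = (-0.6829, 0.7281, -0.0564, 0.0169)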